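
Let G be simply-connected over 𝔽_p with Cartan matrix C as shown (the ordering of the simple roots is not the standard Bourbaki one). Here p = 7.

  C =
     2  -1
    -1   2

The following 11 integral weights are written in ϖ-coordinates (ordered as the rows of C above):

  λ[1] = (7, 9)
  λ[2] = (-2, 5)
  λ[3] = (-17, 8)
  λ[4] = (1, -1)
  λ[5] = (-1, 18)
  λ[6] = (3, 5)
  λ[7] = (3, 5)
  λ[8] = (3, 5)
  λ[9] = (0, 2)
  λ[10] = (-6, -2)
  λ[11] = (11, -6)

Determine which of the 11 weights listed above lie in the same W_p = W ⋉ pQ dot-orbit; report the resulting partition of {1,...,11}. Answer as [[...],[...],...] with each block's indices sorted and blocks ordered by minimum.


C ↔ A_2 under row/col permutation; |W(A_2)| = 6.

W_7-reps of the 11 weights in Ā_7 (same 2-coord order as C):

    λ_1 → (1, 3)
    λ_2 → (1, 5)
    λ_3 → (2, 0)
    λ_4 → (2, 0)
    λ_5 → (2, 0)
    λ_6 → (1, 3)
    λ_7 → (1, 3)
    λ_8 → (1, 3)
    λ_9 → (1, 3)
    λ_10 → (1, 5)
    λ_11 → (2, 0)

Grouping the 11 weights by Ā_7-representative: 3 linkage classes.

[[1, 6, 7, 8, 9], [2, 10], [3, 4, 5, 11]]


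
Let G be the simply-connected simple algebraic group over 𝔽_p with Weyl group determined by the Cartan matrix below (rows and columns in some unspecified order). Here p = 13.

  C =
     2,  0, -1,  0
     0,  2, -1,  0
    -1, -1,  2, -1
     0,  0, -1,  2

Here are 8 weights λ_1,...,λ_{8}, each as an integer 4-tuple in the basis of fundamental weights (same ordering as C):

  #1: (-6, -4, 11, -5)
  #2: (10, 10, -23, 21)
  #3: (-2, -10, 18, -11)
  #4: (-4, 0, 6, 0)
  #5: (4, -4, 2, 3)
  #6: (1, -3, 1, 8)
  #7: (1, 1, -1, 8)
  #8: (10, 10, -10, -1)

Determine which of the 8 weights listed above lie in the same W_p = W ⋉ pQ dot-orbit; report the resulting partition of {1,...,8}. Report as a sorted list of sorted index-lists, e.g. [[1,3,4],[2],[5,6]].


Type D_4, rank 4, |W|=192; reorder rows/cols to standard.

Folding the 8 weights λ_j+ρ into Ā_13 (reps in the given 4-coord order):

    [1] (5, 3, 0, 4)
    [2] (2, 2, 0, 9)
    [3] (5, 3, 0, 4)
    [4] (3, 1, 4, 1)
    [5] (5, 3, 0, 4)
    [6] (2, 2, 0, 9)
    [7] (2, 2, 0, 9)
    [8] (2, 2, 0, 9)

Linkage partition of the 8 weights (3 classes, p=13):

[[1, 3, 5], [2, 6, 7, 8], [4]]


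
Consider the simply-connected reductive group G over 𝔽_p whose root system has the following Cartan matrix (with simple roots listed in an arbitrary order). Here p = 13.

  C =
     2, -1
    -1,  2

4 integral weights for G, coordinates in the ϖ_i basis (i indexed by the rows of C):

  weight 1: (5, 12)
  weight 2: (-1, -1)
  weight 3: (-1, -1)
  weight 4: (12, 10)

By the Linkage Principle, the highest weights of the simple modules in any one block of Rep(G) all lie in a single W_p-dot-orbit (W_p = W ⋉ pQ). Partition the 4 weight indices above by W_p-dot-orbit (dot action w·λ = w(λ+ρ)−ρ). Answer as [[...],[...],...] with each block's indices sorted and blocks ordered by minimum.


Dynkin diagram of C (from the 2 off-diagonal −1 entries): A_2.

Alcove-folded reps (p=13, 4 weights, presented ϖ-order):

    λ_1 → (0, 7)
    λ_2 → (0, 0)
    λ_3 → (0, 0)
    λ_4 → (2, 0)

Linkage partition of the 4 weights (3 classes, p=13):

[[1], [2, 3], [4]]


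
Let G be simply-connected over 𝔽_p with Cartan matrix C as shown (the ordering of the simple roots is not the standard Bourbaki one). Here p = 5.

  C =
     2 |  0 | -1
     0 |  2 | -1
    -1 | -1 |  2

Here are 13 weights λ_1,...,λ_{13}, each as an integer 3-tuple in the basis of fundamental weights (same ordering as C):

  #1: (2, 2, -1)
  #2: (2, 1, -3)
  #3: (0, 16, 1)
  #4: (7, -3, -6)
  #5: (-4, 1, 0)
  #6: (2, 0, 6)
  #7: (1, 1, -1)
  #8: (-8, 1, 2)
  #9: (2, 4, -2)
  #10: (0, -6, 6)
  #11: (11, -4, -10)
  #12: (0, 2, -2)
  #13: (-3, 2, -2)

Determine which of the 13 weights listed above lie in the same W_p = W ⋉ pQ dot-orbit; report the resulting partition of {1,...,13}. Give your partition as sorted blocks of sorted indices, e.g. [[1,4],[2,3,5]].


Root system A_3: the 3×3 matrix C matches after relabeling.

W_5-reps of the 13 weights in Ā_5 (same 3-coord order as C):

    [1] (2, 2, 0)
    [2] (1, 0, 2)
    [3] (0, 2, 1)
    [4] (2, 2, 0)
    [5] (1, 0, 2)
    [6] (0, 2, 1)
    [7] (2, 2, 0)
    [8] (1, 0, 2)
    [9] (0, 2, 1)
    [10] (2, 2, 0)
    [11] (1, 0, 2)
    [12] (0, 2, 1)
    [13] (1, 0, 2)

These 13 weights hit 3 W_5-dot-orbits; sizes (4, 5, 4):

[[1, 4, 7, 10], [2, 5, 8, 11, 13], [3, 6, 9, 12]]


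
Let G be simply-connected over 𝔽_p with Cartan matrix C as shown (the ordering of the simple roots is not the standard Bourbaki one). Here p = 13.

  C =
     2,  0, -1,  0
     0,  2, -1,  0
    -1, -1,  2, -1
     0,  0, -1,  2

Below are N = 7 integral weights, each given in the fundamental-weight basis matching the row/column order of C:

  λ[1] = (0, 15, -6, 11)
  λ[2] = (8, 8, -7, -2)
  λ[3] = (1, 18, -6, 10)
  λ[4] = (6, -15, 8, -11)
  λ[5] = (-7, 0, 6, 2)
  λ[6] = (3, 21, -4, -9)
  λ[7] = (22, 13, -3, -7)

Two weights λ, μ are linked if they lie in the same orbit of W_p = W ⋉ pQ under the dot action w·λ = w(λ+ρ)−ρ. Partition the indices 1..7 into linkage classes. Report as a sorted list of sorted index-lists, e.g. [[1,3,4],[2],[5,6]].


Cartan matrix: type D_4 (|W|=192); un-permuting the 4 rows.

W_13-reps of the 7 weights in Ā_13 (same 4-coord order as C):

  1: (6, 1, 1, 3);  2: (2, 2, 1, 6);  3: (6, 1, 1, 3);  4: (6, 1, 1, 3);  5: (6, 1, 1, 3);  6: (2, 2, 1, 6);  7: (6, 1, 1, 3)

Grouping the 7 weights by Ā_13-representative: 2 linkage classes.

[[1, 3, 4, 5, 7], [2, 6]]


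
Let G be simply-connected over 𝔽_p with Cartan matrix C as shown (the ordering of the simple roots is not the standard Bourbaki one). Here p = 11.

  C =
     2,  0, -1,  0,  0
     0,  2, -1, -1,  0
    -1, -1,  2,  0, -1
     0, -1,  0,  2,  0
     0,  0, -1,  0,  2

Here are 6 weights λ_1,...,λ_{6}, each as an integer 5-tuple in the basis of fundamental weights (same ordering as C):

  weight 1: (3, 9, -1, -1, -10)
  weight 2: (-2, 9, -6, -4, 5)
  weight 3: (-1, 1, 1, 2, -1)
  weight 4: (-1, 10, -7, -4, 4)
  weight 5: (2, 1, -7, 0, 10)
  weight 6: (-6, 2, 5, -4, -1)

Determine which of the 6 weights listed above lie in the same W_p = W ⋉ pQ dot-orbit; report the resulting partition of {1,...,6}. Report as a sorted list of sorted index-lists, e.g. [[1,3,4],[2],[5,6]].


Root system D_5: the 5×5 matrix C matches after relabeling.

W_11-reps of the 6 weights in Ā_11 (same 5-coord order as C):

  1: (5, 0, 1, 3, 0) · 2: (5, 0, 1, 3, 0) · 3: (0, 2, 2, 3, 0) · 4: (5, 0, 1, 3, 0) · 5: (2, 0, 1, 3, 4) · 6: (5, 0, 1, 3, 0)

The 6 indices split into 3 linkage classes (same alcove rep ⇔ same W_11-dot-orbit):

[[1, 2, 4, 6], [3], [5]]


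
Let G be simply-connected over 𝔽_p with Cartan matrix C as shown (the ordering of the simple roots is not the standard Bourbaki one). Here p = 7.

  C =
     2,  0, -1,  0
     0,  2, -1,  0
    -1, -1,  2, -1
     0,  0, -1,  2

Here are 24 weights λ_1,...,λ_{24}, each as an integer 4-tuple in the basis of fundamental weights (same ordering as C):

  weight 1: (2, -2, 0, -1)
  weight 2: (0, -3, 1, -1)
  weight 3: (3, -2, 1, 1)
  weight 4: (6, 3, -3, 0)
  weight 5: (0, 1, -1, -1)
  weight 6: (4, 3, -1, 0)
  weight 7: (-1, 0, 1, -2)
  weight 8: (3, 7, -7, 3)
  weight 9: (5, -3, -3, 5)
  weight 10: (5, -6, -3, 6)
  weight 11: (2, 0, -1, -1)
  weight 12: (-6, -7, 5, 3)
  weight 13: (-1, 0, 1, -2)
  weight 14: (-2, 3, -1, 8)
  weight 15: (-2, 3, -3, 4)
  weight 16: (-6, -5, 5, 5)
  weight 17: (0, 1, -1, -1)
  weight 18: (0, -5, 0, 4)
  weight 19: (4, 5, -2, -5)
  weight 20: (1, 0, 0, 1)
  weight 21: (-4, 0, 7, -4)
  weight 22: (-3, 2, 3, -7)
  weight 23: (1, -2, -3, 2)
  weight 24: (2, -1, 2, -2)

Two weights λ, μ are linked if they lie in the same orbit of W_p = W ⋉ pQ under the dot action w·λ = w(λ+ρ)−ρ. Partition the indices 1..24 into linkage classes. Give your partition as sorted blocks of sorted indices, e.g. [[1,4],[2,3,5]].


Type D_4, rank 4, |W|=192; reorder rows/cols to standard.

Ā_7 reps of the 24 weights (D_4, coords as presented):

  λ_1+ρ ↦ (3, 1, 0, 0)
  λ_2+ρ ↦ (1, 2, 0, 0)
  λ_3+ρ ↦ (3, 0, 1, 1)
  λ_4+ρ ↦ (3, 0, 1, 1)
  λ_5+ρ ↦ (1, 2, 0, 0)
  λ_6+ρ ↦ (2, 1, 1, 2)
  λ_7+ρ ↦ (0, 1, 1, 1)
  λ_8+ρ ↦ (1, 1, 1, 1)
  λ_9+ρ ↦ (1, 1, 1, 1)
  λ_10+ρ ↦ (1, 2, 0, 0)
  λ_11+ρ ↦ (3, 1, 0, 0)
  λ_12+ρ ↦ (0, 1, 1, 1)
  λ_13+ρ ↦ (0, 1, 1, 1)
  λ_14+ρ ↦ (3, 0, 1, 1)
  λ_15+ρ ↦ (2, 1, 1, 2)
  λ_16+ρ ↦ (0, 1, 1, 1)
  λ_17+ρ ↦ (1, 2, 0, 0)
  λ_18+ρ ↦ (2, 1, 1, 2)
  λ_19+ρ ↦ (0, 1, 1, 1)
  λ_20+ρ ↦ (2, 1, 1, 2)
  λ_21+ρ ↦ (1, 1, 1, 1)
  λ_22+ρ ↦ (2, 1, 1, 2)
  λ_23+ρ ↦ (1, 2, 0, 0)
  λ_24+ρ ↦ (3, 0, 1, 1)

6 distinct reps among the 24 weights ⇒ 6 W_7-linkage classes:

[[1, 11], [2, 5, 10, 17, 23], [3, 4, 14, 24], [6, 15, 18, 20, 22], [7, 12, 13, 16, 19], [8, 9, 21]]


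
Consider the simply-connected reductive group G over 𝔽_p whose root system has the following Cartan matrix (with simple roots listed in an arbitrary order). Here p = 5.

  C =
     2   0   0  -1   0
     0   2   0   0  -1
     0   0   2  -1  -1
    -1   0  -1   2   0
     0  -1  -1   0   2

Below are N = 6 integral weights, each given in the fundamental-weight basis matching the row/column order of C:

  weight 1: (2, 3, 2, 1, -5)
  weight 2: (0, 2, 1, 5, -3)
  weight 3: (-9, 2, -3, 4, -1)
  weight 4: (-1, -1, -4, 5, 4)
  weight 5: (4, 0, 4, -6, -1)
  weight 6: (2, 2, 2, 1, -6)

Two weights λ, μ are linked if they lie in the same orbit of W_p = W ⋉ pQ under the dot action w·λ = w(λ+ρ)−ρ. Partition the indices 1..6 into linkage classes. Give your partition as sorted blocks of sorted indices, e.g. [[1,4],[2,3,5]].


C ↔ A_5 under row/col permutation; |W(A_5)| = 720.

Folding the 6 weights λ_j+ρ into Ā_5 (reps in the given 5-coord order):

  [1] (0, 3, 1, 1, 0) · [2] (1, 0, 1, 0, 1) · [3] (0, 1, 2, 0, 0) · [4] (0, 1, 2, 0, 0) · [5] (1, 0, 0, 4, 0) · [6] (0, 1, 2, 0, 0)

Grouping the 6 weights by Ā_5-representative: 4 linkage classes.

[[1], [2], [3, 4, 6], [5]]


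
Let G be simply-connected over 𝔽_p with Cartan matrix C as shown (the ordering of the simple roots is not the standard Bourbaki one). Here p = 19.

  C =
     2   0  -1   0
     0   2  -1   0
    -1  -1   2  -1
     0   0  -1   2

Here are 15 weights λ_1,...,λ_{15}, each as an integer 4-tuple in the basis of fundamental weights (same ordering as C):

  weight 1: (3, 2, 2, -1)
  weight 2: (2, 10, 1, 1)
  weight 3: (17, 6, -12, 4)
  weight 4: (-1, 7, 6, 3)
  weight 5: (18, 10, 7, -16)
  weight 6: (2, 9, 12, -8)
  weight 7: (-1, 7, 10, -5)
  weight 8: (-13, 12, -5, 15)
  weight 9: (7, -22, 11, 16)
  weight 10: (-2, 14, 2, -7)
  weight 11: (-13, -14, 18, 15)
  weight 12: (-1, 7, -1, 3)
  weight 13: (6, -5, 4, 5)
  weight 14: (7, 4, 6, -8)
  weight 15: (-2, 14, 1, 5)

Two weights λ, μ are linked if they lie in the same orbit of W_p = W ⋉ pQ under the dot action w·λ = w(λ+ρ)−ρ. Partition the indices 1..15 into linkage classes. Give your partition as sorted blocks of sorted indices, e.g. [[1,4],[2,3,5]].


D_4 Cartan matrix, 4 simple roots permuted; ρ=(1,1,1,1).

Ā_19 reps of the 15 weights (D_4, coords as presented):

    1: (4, 3, 3, 0)
    2: (3, 11, 1, 2)
    3: (7, 4, 1, 6)
    4: (0, 8, 0, 4)
    5: (0, 8, 0, 4)
    6: (4, 3, 3, 0)
    7: (0, 8, 0, 4)
    8: (4, 3, 3, 0)
    9: (8, 1, 1, 1)
    10: (3, 11, 1, 2)
    11: (4, 3, 3, 0)
    12: (0, 8, 0, 4)
    13: (7, 4, 1, 6)
    14: (7, 4, 1, 6)
    15: (3, 11, 1, 2)

Grouping the 15 weights by Ā_19-representative: 5 linkage classes.

[[1, 6, 8, 11], [2, 10, 15], [3, 13, 14], [4, 5, 7, 12], [9]]


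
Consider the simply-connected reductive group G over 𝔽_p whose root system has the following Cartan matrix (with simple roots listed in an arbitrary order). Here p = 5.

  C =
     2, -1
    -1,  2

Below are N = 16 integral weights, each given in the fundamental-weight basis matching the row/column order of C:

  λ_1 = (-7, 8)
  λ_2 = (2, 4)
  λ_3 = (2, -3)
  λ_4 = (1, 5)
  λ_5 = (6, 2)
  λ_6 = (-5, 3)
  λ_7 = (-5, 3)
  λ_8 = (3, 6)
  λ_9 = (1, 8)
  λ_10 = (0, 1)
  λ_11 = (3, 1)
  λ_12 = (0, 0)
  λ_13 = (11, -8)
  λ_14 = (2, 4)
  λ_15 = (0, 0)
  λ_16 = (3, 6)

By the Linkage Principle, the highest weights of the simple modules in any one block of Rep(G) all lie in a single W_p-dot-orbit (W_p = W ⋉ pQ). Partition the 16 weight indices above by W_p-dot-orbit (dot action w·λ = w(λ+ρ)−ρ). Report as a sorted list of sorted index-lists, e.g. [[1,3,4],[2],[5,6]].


Dynkin diagram of C (from the 2 off-diagonal −1 entries): A_2.

Ā_5 reps of the 16 weights (A_2, coords as presented):

    [1] (1, 1)
    [2] (0, 2)
    [3] (1, 2)
    [4] (1, 2)
    [5] (0, 2)
    [6] (4, 0)
    [7] (4, 0)
    [8] (1, 1)
    [9] (3, 1)
    [10] (1, 2)
    [11] (3, 1)
    [12] (1, 1)
    [13] (0, 2)
    [14] (0, 2)
    [15] (1, 1)
    [16] (1, 1)

The 16 indices split into 5 linkage classes (same alcove rep ⇔ same W_5-dot-orbit):

[[1, 8, 12, 15, 16], [2, 5, 13, 14], [3, 4, 10], [6, 7], [9, 11]]


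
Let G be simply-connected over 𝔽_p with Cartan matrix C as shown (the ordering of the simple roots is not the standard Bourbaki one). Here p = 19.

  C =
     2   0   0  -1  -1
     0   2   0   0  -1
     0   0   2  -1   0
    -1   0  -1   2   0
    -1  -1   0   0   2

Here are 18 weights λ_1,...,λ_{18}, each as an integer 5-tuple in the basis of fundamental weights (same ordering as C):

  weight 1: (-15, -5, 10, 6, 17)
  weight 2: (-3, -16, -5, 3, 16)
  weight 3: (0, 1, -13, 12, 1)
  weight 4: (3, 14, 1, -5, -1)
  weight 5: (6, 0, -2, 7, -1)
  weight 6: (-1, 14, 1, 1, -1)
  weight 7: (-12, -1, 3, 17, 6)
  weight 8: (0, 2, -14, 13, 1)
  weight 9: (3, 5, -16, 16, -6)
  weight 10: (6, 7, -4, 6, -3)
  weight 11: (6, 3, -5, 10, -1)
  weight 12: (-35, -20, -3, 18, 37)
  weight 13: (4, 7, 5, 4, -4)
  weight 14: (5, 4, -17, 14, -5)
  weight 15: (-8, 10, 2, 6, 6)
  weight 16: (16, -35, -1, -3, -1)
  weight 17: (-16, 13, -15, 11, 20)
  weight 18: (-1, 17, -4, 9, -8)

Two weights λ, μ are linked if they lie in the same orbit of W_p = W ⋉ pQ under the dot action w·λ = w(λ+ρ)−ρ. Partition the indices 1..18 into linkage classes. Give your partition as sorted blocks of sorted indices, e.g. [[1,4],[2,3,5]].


A_5 Cartan matrix, 5 simple roots permuted; ρ=(1,1,1,1,1).

λ_j+ρ reflected into Ā_19 (⟨·,θ^∨⟩≤19); 5-tuples as given:

    λ_1 → (7, 1, 1, 7, 0)
    λ_2 → (0, 15, 2, 2, 0)
    λ_3 → (1, 2, 12, 1, 2)
    λ_4 → (0, 15, 2, 2, 0)
    λ_5 → (7, 1, 1, 7, 0)
    λ_6 → (0, 15, 2, 2, 0)
    λ_7 → (7, 1, 1, 7, 0)
    λ_8 → (1, 2, 12, 1, 2)
    λ_9 → (1, 2, 12, 1, 2)
    λ_10 → (5, 5, 2, 4, 2)
    λ_11 → (7, 1, 1, 7, 0)
    λ_12 → (0, 15, 2, 2, 0)
    λ_13 → (2, 3, 4, 5, 3)
    λ_14 → (1, 2, 12, 1, 2)
    λ_15 → (7, 9, 1, 0, 0)
    λ_16 → (0, 15, 2, 2, 0)
    λ_17 → (1, 2, 12, 1, 2)
    λ_18 → (7, 9, 1, 0, 0)

Linkage partition of the 18 weights (6 classes, p=19):

[[1, 5, 7, 11], [2, 4, 6, 12, 16], [3, 8, 9, 14, 17], [10], [13], [15, 18]]


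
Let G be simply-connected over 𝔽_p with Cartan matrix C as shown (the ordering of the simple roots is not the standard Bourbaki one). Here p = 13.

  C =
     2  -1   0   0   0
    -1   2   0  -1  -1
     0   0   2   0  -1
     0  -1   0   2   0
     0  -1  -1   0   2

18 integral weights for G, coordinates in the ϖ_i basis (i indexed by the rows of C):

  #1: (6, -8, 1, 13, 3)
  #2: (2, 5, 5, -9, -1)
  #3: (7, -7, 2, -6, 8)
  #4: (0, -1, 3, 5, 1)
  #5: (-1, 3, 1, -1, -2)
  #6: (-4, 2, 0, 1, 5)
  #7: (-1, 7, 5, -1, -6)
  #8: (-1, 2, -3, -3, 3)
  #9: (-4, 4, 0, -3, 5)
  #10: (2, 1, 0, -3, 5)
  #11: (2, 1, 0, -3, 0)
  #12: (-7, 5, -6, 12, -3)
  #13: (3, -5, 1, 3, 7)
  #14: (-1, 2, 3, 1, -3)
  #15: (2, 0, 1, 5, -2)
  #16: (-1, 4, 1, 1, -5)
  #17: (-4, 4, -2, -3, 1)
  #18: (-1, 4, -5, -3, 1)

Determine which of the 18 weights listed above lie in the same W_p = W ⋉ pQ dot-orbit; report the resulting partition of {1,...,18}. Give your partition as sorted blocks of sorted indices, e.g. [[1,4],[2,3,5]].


Type D_5, rank 5, |W|=1920; reorder rows/cols to standard.

Folding the 18 weights λ_j+ρ into Ā_13 (reps in the given 5-coord order):

  [1] (1, 0, 4, 6, 0);  [2] (1, 0, 4, 6, 0);  [3] (3, 0, 1, 6, 1);  [4] (1, 0, 4, 6, 0);  [5] (0, 3, 1, 0, 1);  [6] (3, 0, 1, 2, 1);  [7] (0, 3, 1, 0, 1);  [8] (0, 1, 2, 2, 2);  [9] (3, 0, 1, 2, 1);  [10] (3, 0, 1, 2, 1);  [11] (3, 0, 1, 2, 1);  [12] (1, 0, 4, 6, 0);  [13] (0, 3, 1, 0, 1);  [14] (0, 1, 2, 2, 2);  [15] (3, 0, 1, 6, 1);  [16] (0, 1, 2, 2, 2);  [17] (3, 0, 1, 2, 1);  [18] (0, 1, 2, 2, 2)

Partition of {1..18} into 5 W_13-dot-orbits:

[[1, 2, 4, 12], [3, 15], [5, 7, 13], [6, 9, 10, 11, 17], [8, 14, 16, 18]]


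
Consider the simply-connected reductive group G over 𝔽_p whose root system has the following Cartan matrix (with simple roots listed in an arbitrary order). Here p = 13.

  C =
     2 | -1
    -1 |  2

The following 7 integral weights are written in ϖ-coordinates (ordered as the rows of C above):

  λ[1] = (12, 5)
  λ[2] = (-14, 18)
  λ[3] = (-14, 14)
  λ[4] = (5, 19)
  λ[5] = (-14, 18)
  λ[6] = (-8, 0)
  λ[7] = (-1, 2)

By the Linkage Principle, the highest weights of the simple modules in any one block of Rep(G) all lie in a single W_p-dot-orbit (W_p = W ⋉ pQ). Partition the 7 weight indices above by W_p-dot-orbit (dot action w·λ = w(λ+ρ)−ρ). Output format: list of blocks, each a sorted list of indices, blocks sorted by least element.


Dynkin diagram of C (from the 2 off-diagonal −1 entries): A_2.

Alcove-folded reps (p=13, 7 weights, presented ϖ-order):

  [1] (7, 0);  [2] (7, 0);  [3] (11, 0);  [4] (7, 0);  [5] (7, 0);  [6] (1, 6);  [7] (0, 3)

4 distinct reps among the 7 weights ⇒ 4 W_13-linkage classes:

[[1, 2, 4, 5], [3], [6], [7]]


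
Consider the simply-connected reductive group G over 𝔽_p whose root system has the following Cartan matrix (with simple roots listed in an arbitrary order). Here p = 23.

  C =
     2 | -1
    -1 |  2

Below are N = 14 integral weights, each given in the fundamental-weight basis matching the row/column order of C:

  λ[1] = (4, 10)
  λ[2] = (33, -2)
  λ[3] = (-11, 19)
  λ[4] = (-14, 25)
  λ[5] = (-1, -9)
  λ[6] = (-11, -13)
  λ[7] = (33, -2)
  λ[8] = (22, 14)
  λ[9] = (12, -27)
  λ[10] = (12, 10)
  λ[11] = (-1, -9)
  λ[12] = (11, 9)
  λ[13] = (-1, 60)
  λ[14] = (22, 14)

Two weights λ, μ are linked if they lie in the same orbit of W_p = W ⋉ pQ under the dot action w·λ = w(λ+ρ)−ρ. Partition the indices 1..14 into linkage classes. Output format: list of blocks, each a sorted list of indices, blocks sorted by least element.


Cartan matrix: type A_2 (|W|=6); un-permuting the 2 rows.

W_23-reps of the 14 weights in Ā_23 (same 2-coord order as C):

  λ_1 → (5, 11)
  λ_2 → (12, 10)
  λ_3 → (10, 10)
  λ_4 → (10, 10)
  λ_5 → (8, 0)
  λ_6 → (12, 10)
  λ_7 → (12, 10)
  λ_8 → (8, 0)
  λ_9 → (10, 10)
  λ_10 → (12, 10)
  λ_11 → (8, 0)
  λ_12 → (12, 10)
  λ_13 → (8, 0)
  λ_14 → (8, 0)

These 14 weights hit 4 W_23-dot-orbits; sizes (1, 5, 3, 5):

[[1], [2, 6, 7, 10, 12], [3, 4, 9], [5, 8, 11, 13, 14]]


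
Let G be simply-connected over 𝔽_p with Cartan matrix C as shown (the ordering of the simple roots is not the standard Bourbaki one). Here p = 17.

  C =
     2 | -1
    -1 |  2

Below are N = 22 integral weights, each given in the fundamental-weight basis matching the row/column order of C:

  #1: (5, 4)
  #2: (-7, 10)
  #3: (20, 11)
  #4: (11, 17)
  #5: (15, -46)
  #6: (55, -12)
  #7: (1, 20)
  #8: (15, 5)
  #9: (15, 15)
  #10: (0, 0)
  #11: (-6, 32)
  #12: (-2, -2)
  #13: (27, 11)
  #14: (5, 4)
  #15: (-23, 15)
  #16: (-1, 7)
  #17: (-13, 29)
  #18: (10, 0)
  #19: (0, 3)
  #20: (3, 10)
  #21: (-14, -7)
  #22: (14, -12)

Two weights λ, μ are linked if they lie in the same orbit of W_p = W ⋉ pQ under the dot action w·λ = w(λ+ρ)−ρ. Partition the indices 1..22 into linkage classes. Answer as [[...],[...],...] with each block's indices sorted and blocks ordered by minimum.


Cartan matrix: type A_2 (|W|=6); un-permuting the 2 rows.

Alcove-folded reps (p=17, 22 weights, presented ϖ-order):

  λ_1+ρ ↦ (6, 5)
  λ_2+ρ ↦ (6, 5)
  λ_3+ρ ↦ (1, 4)
  λ_4+ρ ↦ (1, 4)
  λ_5+ρ ↦ (11, 1)
  λ_6+ρ ↦ (6, 5)
  λ_7+ρ ↦ (4, 11)
  λ_8+ρ ↦ (11, 1)
  λ_9+ρ ↦ (1, 1)
  λ_10+ρ ↦ (1, 1)
  λ_11+ρ ↦ (11, 1)
  λ_12+ρ ↦ (1, 1)
  λ_13+ρ ↦ (6, 5)
  λ_14+ρ ↦ (6, 5)
  λ_15+ρ ↦ (11, 1)
  λ_16+ρ ↦ (0, 8)
  λ_17+ρ ↦ (1, 4)
  λ_18+ρ ↦ (11, 1)
  λ_19+ρ ↦ (1, 4)
  λ_20+ρ ↦ (4, 11)
  λ_21+ρ ↦ (4, 11)
  λ_22+ρ ↦ (4, 11)

Linkage partition of the 22 weights (6 classes, p=17):

[[1, 2, 6, 13, 14], [3, 4, 17, 19], [5, 8, 11, 15, 18], [7, 20, 21, 22], [9, 10, 12], [16]]


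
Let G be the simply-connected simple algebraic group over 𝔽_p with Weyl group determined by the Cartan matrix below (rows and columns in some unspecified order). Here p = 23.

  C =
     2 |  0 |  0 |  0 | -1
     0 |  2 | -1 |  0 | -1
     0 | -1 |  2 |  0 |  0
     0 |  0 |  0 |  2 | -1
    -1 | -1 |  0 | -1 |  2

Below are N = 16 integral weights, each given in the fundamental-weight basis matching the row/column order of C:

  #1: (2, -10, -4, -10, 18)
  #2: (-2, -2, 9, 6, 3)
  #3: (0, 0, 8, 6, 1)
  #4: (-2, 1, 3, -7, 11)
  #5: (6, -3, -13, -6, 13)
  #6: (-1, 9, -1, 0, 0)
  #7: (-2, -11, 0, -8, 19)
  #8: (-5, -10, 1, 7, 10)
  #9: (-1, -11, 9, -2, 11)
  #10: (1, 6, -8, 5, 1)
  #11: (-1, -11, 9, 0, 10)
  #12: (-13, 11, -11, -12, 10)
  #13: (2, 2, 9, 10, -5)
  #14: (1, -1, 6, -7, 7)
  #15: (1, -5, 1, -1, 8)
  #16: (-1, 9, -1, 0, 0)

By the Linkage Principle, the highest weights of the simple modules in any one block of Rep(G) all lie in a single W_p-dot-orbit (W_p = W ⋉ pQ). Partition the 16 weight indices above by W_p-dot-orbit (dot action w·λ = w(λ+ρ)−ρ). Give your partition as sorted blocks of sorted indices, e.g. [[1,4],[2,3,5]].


C ↔ D_5 under row/col permutation; |W(D_5)| = 1920.

λ_j+ρ reflected into Ā_23 (⟨·,θ^∨⟩≤23); 5-tuples as given:

  λ_1+ρ ↦ (1, 1, 9, 7, 2)
  λ_2+ρ ↦ (1, 1, 9, 7, 2)
  λ_3+ρ ↦ (1, 1, 9, 7, 2)
  λ_4+ρ ↦ (1, 0, 4, 6, 5)
  λ_5+ρ ↦ (2, 2, 2, 0, 5)
  λ_6+ρ ↦ (0, 10, 0, 1, 1)
  λ_7+ρ ↦ (1, 1, 9, 7, 2)
  λ_8+ρ ↦ (2, 0, 7, 6, 2)
  λ_9+ρ ↦ (0, 10, 0, 1, 1)
  λ_10+ρ ↦ (2, 0, 7, 6, 2)
  λ_11+ρ ↦ (0, 10, 0, 1, 1)
  λ_12+ρ ↦ (0, 10, 0, 1, 1)
  λ_13+ρ ↦ (1, 1, 9, 7, 2)
  λ_14+ρ ↦ (2, 0, 7, 6, 2)
  λ_15+ρ ↦ (2, 2, 2, 0, 5)
  λ_16+ρ ↦ (0, 10, 0, 1, 1)

The 16 indices split into 5 linkage classes (same alcove rep ⇔ same W_23-dot-orbit):

[[1, 2, 3, 7, 13], [4], [5, 15], [6, 9, 11, 12, 16], [8, 10, 14]]


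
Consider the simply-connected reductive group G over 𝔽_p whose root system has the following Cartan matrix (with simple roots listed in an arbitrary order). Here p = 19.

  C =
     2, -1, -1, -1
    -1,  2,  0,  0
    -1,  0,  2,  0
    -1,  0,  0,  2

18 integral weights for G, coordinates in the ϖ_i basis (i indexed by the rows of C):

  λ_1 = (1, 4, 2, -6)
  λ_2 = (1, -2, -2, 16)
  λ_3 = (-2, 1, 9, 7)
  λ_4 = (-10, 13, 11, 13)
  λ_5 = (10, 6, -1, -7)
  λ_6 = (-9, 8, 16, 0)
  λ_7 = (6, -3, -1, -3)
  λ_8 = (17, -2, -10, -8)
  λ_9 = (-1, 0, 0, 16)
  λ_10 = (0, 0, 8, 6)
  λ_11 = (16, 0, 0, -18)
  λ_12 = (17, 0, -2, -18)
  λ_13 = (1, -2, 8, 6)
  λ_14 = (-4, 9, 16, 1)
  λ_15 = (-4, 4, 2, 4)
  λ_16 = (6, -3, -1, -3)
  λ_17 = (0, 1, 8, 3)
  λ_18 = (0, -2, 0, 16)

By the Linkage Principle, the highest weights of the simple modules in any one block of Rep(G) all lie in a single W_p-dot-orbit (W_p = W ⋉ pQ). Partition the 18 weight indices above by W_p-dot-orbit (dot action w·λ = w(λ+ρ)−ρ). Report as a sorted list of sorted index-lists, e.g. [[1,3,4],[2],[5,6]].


Type D_4, rank 4, |W|=192; reorder rows/cols to standard.

W_19-reps of the 18 weights in Ā_19 (same 4-coord order as C):

    λ_1+ρ ↦ (3, 2, 0, 2)
    λ_2+ρ ↦ (0, 1, 1, 17)
    λ_3+ρ ↦ (1, 1, 9, 7)
    λ_4+ρ ↦ (3, 2, 0, 2)
    λ_5+ρ ↦ (1, 7, 0, 6)
    λ_6+ρ ↦ (1, 1, 9, 7)
    λ_7+ρ ↦ (3, 2, 0, 2)
    λ_8+ρ ↦ (1, 1, 9, 7)
    λ_9+ρ ↦ (0, 1, 1, 17)
    λ_10+ρ ↦ (1, 1, 9, 7)
    λ_11+ρ ↦ (0, 1, 1, 17)
    λ_12+ρ ↦ (0, 1, 1, 17)
    λ_13+ρ ↦ (1, 1, 9, 7)
    λ_14+ρ ↦ (1, 2, 9, 4)
    λ_15+ρ ↦ (3, 2, 0, 2)
    λ_16+ρ ↦ (3, 2, 0, 2)
    λ_17+ρ ↦ (1, 2, 9, 4)
    λ_18+ρ ↦ (0, 1, 1, 17)

Grouping the 18 weights by Ā_19-representative: 5 linkage classes.

[[1, 4, 7, 15, 16], [2, 9, 11, 12, 18], [3, 6, 8, 10, 13], [5], [14, 17]]


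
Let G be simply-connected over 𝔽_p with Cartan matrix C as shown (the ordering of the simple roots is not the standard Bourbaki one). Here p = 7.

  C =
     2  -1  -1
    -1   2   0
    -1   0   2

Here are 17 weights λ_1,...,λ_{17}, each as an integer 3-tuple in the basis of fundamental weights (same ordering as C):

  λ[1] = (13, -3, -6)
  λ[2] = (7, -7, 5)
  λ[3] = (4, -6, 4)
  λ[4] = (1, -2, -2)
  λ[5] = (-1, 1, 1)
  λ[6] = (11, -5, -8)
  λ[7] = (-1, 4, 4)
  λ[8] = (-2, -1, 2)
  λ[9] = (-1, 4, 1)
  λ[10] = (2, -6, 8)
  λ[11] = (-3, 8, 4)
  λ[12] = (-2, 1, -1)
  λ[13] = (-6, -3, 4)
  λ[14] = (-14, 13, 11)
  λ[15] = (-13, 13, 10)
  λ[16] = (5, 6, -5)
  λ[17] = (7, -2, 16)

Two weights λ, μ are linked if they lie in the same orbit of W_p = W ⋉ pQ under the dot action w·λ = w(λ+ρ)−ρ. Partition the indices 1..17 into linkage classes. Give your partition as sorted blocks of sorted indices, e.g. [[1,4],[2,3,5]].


Root system A_3: the 3×3 matrix C matches after relabeling.

Ā_7 reps of the 17 weights (A_3, coords as presented):

  λ_1 → (0, 5, 2)
  λ_2 → (0, 1, 1)
  λ_3 → (0, 2, 2)
  λ_4 → (0, 1, 1)
  λ_5 → (0, 2, 2)
  λ_6 → (0, 1, 2)
  λ_7 → (0, 2, 2)
  λ_8 → (0, 1, 2)
  λ_9 → (0, 5, 2)
  λ_10 → (0, 2, 2)
  λ_11 → (0, 2, 2)
  λ_12 → (0, 1, 1)
  λ_13 → (0, 5, 2)
  λ_14 → (0, 1, 1)
  λ_15 → (0, 1, 2)
  λ_16 → (0, 1, 2)
  λ_17 → (0, 1, 3)

The 17 indices split into 5 linkage classes (same alcove rep ⇔ same W_7-dot-orbit):

[[1, 9, 13], [2, 4, 12, 14], [3, 5, 7, 10, 11], [6, 8, 15, 16], [17]]


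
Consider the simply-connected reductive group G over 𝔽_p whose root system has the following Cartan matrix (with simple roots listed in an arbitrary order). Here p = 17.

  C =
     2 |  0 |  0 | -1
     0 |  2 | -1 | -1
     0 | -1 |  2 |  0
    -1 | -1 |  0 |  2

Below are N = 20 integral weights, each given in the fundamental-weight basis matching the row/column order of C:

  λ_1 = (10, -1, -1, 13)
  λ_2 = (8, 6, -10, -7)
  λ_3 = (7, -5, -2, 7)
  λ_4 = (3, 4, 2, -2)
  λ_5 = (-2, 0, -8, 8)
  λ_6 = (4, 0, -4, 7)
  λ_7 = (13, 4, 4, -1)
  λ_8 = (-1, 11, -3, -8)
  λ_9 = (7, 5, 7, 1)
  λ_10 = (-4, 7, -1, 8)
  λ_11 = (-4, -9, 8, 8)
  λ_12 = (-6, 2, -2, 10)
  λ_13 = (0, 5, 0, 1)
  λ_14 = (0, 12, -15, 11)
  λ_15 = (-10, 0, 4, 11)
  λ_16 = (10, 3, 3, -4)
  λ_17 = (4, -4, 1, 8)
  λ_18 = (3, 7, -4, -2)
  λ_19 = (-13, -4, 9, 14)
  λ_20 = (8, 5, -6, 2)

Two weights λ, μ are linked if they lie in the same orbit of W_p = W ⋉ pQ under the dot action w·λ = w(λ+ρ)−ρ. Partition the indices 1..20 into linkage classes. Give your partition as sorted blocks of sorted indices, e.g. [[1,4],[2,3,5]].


Type A_4, rank 4, |W|=120; reorder rows/cols to standard.

Each λ_j+ρ reduced to Ā_17; 4-tuples below use C's row order:

  λ_1 → (3, 8, 0, 6) · λ_2 → (1, 6, 1, 2) · λ_3 → (8, 1, 4, 3) · λ_4 → (3, 4, 3, 1) · λ_5 → (1, 6, 1, 2) · λ_6 → (5, 2, 1, 6) · λ_7 → (7, 3, 2, 0) · λ_8 → (7, 3, 2, 0) · λ_9 → (1, 6, 1, 2) · λ_10 → (3, 8, 0, 6) · λ_11 → (1, 6, 1, 2) · λ_12 → (5, 2, 1, 6) · λ_13 → (1, 6, 1, 2) · λ_14 → (8, 1, 4, 3) · λ_15 → (8, 1, 4, 3) · λ_16 → (8, 1, 4, 3) · λ_17 → (5, 2, 1, 6) · λ_18 → (3, 4, 3, 1) · λ_19 → (7, 3, 2, 0) · λ_20 → (8, 1, 4, 3)

The 20 indices split into 6 linkage classes (same alcove rep ⇔ same W_17-dot-orbit):

[[1, 10], [2, 5, 9, 11, 13], [3, 14, 15, 16, 20], [4, 18], [6, 12, 17], [7, 8, 19]]


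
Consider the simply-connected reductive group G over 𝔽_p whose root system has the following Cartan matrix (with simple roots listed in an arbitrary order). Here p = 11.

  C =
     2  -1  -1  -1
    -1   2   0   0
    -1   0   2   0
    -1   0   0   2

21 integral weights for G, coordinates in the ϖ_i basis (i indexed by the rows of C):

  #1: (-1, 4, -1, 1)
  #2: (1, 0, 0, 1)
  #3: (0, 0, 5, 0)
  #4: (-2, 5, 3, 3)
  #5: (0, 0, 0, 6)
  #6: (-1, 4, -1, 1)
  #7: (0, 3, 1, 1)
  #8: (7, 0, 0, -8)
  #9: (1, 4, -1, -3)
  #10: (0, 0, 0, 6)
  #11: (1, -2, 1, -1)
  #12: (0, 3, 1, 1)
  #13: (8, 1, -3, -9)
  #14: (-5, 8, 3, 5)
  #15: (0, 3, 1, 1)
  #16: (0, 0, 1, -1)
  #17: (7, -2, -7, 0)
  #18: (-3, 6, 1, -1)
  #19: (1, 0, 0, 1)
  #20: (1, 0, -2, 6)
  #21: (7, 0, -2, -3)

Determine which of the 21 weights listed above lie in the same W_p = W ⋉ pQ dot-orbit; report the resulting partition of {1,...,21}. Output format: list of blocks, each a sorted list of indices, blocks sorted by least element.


Cartan matrix: type D_4 (|W|=192); un-permuting the 4 rows.

Alcove-folded reps (p=11, 21 weights, presented ϖ-order):

  [1] (0, 5, 0, 2);  [2] (2, 1, 1, 2);  [3] (1, 1, 6, 1);  [4] (1, 4, 2, 2);  [5] (1, 1, 1, 7);  [6] (0, 5, 0, 2);  [7] (1, 4, 2, 2);  [8] (1, 1, 1, 7);  [9] (0, 5, 0, 2);  [10] (1, 1, 1, 7);  [11] (1, 1, 2, 0);  [12] (1, 4, 2, 2);  [13] (1, 1, 1, 7);  [14] (0, 5, 0, 2);  [15] (1, 4, 2, 2);  [16] (1, 1, 2, 0);  [17] (1, 1, 6, 1);  [18] (0, 5, 0, 2);  [19] (2, 1, 1, 2);  [20] (1, 1, 1, 7);  [21] (2, 1, 1, 2)

Grouping the 21 weights by Ā_11-representative: 6 linkage classes.

[[1, 6, 9, 14, 18], [2, 19, 21], [3, 17], [4, 7, 12, 15], [5, 8, 10, 13, 20], [11, 16]]


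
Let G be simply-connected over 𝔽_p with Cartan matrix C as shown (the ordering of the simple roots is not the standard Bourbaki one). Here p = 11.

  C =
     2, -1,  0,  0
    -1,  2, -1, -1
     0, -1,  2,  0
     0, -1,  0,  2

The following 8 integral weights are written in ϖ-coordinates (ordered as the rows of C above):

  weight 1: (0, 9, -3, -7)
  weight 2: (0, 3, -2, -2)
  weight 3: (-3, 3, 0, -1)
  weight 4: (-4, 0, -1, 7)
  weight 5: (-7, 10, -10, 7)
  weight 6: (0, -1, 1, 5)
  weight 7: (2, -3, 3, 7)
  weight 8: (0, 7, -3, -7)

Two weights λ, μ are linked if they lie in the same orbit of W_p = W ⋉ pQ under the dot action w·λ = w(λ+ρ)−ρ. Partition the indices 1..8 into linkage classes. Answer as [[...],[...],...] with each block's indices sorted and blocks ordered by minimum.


C ↔ D_4 under row/col permutation; |W(D_4)| = 192.

Each λ_j+ρ reduced to Ā_11; 4-tuples below use C's row order:

  λ_1+ρ ↦ (1, 0, 2, 6) · λ_2+ρ ↦ (1, 2, 1, 1) · λ_3+ρ ↦ (2, 2, 1, 0) · λ_4+ρ ↦ (1, 0, 2, 6) · λ_5+ρ ↦ (2, 2, 1, 0) · λ_6+ρ ↦ (1, 0, 2, 6) · λ_7+ρ ↦ (1, 0, 2, 6) · λ_8+ρ ↦ (1, 0, 2, 6)

Partition of {1..8} into 3 W_11-dot-orbits:

[[1, 4, 6, 7, 8], [2], [3, 5]]


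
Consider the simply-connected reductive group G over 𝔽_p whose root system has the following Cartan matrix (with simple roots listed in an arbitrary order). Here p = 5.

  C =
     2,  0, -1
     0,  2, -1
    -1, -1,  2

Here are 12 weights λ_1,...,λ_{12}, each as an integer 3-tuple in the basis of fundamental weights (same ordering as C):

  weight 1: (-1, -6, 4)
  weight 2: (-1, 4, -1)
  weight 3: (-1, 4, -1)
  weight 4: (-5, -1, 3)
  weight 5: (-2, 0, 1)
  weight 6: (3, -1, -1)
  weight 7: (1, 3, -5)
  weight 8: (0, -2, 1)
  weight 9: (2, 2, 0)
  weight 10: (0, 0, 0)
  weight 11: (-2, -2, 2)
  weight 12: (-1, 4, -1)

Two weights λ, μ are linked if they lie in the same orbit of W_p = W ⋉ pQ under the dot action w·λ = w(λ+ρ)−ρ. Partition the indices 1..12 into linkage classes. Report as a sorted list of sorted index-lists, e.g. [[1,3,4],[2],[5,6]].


C ↔ A_3 under row/col permutation; |W(A_3)| = 24.

Alcove-folded reps (p=5, 12 weights, presented ϖ-order):

    [1] (0, 5, 0)
    [2] (0, 5, 0)
    [3] (0, 5, 0)
    [4] (4, 0, 0)
    [5] (1, 1, 1)
    [6] (4, 0, 0)
    [7] (2, 0, 2)
    [8] (1, 1, 1)
    [9] (1, 1, 1)
    [10] (1, 1, 1)
    [11] (1, 1, 1)
    [12] (0, 5, 0)

Linkage partition of the 12 weights (4 classes, p=5):

[[1, 2, 3, 12], [4, 6], [5, 8, 9, 10, 11], [7]]


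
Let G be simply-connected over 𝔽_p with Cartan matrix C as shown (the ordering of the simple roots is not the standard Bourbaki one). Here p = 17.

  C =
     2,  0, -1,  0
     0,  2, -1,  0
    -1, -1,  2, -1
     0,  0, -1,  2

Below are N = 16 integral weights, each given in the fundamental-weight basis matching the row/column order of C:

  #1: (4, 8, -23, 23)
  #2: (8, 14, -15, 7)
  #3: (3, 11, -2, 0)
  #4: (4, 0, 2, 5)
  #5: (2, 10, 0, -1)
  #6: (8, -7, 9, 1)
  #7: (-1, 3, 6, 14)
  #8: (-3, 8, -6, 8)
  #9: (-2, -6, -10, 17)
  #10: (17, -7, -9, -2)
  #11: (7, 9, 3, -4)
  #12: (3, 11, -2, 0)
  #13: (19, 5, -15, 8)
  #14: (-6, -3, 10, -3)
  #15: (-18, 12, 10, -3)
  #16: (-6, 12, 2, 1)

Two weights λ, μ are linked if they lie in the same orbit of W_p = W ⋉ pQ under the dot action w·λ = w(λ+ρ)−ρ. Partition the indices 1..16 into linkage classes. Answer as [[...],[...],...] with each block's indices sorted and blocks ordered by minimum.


Type D_4, rank 4, |W|=192; reorder rows/cols to standard.

λ_j+ρ reflected into Ā_17 (⟨·,θ^∨⟩≤17); 4-tuples as given:

  1: (4, 0, 5, 1);  2: (5, 1, 2, 6);  3: (3, 11, 1, 0);  4: (5, 1, 2, 6);  5: (3, 11, 1, 0);  6: (5, 2, 2, 2);  7: (4, 0, 5, 1);  8: (5, 2, 2, 2);  9: (5, 1, 2, 6);  10: (5, 1, 2, 6);  11: (3, 5, 3, 2);  12: (3, 11, 1, 0);  13: (3, 5, 3, 2);  14: (5, 2, 2, 2);  15: (4, 0, 5, 1);  16: (3, 11, 1, 0)

These 16 weights hit 5 W_17-dot-orbits; sizes (3, 4, 4, 3, 2):

[[1, 7, 15], [2, 4, 9, 10], [3, 5, 12, 16], [6, 8, 14], [11, 13]]


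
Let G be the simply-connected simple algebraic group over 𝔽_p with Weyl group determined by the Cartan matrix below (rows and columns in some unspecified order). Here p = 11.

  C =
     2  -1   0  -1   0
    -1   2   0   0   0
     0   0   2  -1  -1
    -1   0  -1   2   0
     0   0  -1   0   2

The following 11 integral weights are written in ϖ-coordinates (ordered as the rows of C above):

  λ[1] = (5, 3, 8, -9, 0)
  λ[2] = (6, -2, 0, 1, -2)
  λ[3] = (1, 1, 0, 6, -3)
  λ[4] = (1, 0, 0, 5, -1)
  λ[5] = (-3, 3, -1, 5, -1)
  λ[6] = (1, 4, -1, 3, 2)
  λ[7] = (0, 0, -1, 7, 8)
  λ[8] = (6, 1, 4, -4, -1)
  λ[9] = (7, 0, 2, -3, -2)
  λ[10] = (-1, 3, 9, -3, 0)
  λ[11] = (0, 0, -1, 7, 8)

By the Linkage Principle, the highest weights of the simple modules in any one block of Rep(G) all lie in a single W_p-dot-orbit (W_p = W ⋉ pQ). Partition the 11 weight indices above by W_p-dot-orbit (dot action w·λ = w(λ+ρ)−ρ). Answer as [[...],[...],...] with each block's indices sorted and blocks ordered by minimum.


Root system A_5: the 5×5 matrix C matches after relabeling.

Folding the 11 weights λ_j+ρ into Ā_11 (reps in the given 5-coord order):

  1: (2, 1, 1, 6, 0) · 2: (6, 1, 0, 2, 1) · 3: (2, 1, 1, 6, 0) · 4: (2, 1, 1, 6, 0) · 5: (2, 2, 0, 4, 0) · 6: (2, 2, 0, 4, 0) · 7: (6, 1, 0, 2, 1) · 8: (4, 2, 2, 3, 0) · 9: (6, 1, 0, 2, 1) · 10: (2, 0, 7, 0, 1) · 11: (6, 1, 0, 2, 1)

The 11 indices split into 5 linkage classes (same alcove rep ⇔ same W_11-dot-orbit):

[[1, 3, 4], [2, 7, 9, 11], [5, 6], [8], [10]]


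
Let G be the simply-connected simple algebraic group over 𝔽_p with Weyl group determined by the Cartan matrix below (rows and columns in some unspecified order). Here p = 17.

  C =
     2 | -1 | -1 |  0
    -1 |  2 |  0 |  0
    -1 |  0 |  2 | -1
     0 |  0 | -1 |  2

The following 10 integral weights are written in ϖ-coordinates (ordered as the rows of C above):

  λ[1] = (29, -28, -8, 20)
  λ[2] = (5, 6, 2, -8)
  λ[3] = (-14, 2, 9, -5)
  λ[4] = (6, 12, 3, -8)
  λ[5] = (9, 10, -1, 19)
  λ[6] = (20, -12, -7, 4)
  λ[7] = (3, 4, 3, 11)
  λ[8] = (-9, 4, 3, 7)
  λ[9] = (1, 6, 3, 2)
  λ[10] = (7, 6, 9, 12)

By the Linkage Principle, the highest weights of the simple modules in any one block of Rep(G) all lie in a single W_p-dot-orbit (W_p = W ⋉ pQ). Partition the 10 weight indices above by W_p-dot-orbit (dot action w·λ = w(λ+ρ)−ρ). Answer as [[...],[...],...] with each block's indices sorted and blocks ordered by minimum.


Cartan matrix: type A_4 (|W|=120); un-permuting the 4 rows.

W_17-reps of the 10 weights in Ā_17 (same 4-coord order as C):

  λ_1+ρ ↦ (4, 6, 0, 3) · λ_2+ρ ↦ (2, 7, 4, 3) · λ_3+ρ ↦ (4, 6, 0, 3) · λ_4+ρ ↦ (4, 6, 0, 3) · λ_5+ρ ↦ (4, 6, 0, 3) · λ_6+ρ ↦ (4, 7, 2, 3) · λ_7+ρ ↦ (1, 3, 4, 4) · λ_8+ρ ↦ (1, 3, 4, 4) · λ_9+ρ ↦ (2, 7, 4, 3) · λ_10+ρ ↦ (2, 7, 4, 3)

Grouping the 10 weights by Ā_17-representative: 4 linkage classes.

[[1, 3, 4, 5], [2, 9, 10], [6], [7, 8]]


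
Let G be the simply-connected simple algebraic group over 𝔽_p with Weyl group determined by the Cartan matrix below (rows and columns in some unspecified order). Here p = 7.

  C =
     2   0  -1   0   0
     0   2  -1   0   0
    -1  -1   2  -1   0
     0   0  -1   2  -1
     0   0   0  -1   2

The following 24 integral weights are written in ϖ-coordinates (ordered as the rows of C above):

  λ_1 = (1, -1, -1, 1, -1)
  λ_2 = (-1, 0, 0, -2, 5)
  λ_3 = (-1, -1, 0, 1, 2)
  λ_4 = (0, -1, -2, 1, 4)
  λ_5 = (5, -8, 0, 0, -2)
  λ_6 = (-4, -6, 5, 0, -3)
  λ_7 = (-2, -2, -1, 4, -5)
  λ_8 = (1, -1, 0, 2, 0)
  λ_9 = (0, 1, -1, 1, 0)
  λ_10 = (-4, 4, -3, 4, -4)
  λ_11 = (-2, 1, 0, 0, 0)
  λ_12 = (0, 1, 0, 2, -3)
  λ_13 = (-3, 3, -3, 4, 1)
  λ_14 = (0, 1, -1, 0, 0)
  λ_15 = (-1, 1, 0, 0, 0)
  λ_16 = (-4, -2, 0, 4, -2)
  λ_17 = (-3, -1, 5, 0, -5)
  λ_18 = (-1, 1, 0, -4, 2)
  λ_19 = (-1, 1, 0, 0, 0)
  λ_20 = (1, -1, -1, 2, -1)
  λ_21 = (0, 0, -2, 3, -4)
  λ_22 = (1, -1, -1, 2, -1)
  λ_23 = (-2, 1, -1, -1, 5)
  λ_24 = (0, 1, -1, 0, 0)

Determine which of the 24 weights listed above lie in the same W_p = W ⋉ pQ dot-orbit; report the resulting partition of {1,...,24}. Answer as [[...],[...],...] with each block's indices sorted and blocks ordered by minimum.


Dynkin diagram of C (from the 8 off-diagonal −1 entries): D_5.

Each λ_j+ρ reduced to Ā_7; 5-tuples below use C's row order:

  λ_1+ρ ↦ (2, 0, 0, 2, 0)
  λ_2+ρ ↦ (0, 1, 0, 0, 5)
  λ_3+ρ ↦ (0, 0, 1, 0, 3)
  λ_4+ρ ↦ (0, 1, 0, 0, 5)
  λ_5+ρ ↦ (0, 1, 0, 0, 5)
  λ_6+ρ ↦ (0, 2, 1, 1, 1)
  λ_7+ρ ↦ (0, 0, 1, 0, 3)
  λ_8+ρ ↦ (2, 0, 0, 1, 0)
  λ_9+ρ ↦ (1, 2, 0, 1, 1)
  λ_10+ρ ↦ (2, 0, 0, 2, 0)
  λ_11+ρ ↦ (1, 2, 0, 1, 1)
  λ_12+ρ ↦ (1, 2, 0, 1, 1)
  λ_13+ρ ↦ (2, 0, 0, 2, 0)
  λ_14+ρ ↦ (1, 2, 0, 1, 1)
  λ_15+ρ ↦ (0, 2, 1, 1, 1)
  λ_16+ρ ↦ (0, 2, 1, 1, 1)
  λ_17+ρ ↦ (2, 0, 0, 1, 0)
  λ_18+ρ ↦ (2, 0, 0, 1, 0)
  λ_19+ρ ↦ (0, 2, 1, 1, 1)
  λ_20+ρ ↦ (2, 0, 0, 2, 0)
  λ_21+ρ ↦ (0, 0, 1, 0, 3)
  λ_22+ρ ↦ (2, 0, 0, 2, 0)
  λ_23+ρ ↦ (0, 1, 0, 0, 5)
  λ_24+ρ ↦ (1, 2, 0, 1, 1)

The 24 indices split into 6 linkage classes (same alcove rep ⇔ same W_7-dot-orbit):

[[1, 10, 13, 20, 22], [2, 4, 5, 23], [3, 7, 21], [6, 15, 16, 19], [8, 17, 18], [9, 11, 12, 14, 24]]


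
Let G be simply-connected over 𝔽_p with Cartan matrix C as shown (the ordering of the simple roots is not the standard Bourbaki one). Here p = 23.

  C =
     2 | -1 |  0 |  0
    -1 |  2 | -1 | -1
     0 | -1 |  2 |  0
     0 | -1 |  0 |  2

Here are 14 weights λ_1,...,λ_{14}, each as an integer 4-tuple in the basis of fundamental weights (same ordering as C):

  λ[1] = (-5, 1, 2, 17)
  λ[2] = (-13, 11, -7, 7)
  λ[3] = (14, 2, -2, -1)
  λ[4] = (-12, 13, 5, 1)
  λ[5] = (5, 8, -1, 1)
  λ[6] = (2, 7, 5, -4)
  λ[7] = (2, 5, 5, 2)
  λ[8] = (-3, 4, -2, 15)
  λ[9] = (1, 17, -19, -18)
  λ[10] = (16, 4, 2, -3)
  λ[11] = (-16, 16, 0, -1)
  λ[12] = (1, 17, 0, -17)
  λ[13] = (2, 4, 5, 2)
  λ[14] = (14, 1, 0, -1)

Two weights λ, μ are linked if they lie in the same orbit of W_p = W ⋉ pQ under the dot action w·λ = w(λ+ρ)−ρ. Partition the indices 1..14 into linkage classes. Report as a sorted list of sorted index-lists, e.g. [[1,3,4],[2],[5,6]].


Type D_4, rank 4, |W|=192; reorder rows/cols to standard.

W_23-reps of the 14 weights in Ā_23 (same 4-coord order as C):

  λ_1+ρ ↦ (2, 2, 1, 16);  λ_2+ρ ↦ (6, 6, 0, 2);  λ_3+ρ ↦ (15, 2, 1, 0);  λ_4+ρ ↦ (11, 1, 6, 2);  λ_5+ρ ↦ (6, 6, 0, 2);  λ_6+ρ ↦ (3, 5, 6, 3);  λ_7+ρ ↦ (3, 5, 6, 3);  λ_8+ρ ↦ (2, 2, 1, 16);  λ_9+ρ ↦ (15, 2, 1, 0);  λ_10+ρ ↦ (15, 2, 1, 0);  λ_11+ρ ↦ (15, 2, 1, 0);  λ_12+ρ ↦ (2, 2, 1, 16);  λ_13+ρ ↦ (3, 5, 6, 3);  λ_14+ρ ↦ (15, 2, 1, 0)

These 14 weights hit 5 W_23-dot-orbits; sizes (3, 2, 5, 1, 3):

[[1, 8, 12], [2, 5], [3, 9, 10, 11, 14], [4], [6, 7, 13]]
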